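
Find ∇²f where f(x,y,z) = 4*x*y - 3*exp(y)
-3*exp(y)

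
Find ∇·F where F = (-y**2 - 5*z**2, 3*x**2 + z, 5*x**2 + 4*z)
4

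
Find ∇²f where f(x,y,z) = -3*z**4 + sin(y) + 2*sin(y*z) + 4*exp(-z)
-2*y**2*sin(y*z) - 2*z**2*sin(y*z) - 36*z**2 - sin(y) + 4*exp(-z)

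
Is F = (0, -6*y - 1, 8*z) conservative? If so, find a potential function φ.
Yes, F is conservative. φ = -3*y**2 - y + 4*z**2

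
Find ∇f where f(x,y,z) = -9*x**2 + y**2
(-18*x, 2*y, 0)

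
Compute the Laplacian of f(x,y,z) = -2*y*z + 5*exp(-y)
5*exp(-y)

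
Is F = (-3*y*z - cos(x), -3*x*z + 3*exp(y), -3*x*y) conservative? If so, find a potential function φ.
Yes, F is conservative. φ = -3*x*y*z + 3*exp(y) - sin(x)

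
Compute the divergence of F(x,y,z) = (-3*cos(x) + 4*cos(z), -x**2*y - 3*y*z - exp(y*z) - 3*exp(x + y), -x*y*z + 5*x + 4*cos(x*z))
-x**2 - x*y - 4*x*sin(x*z) - z*exp(y*z) - 3*z - 3*exp(x + y) + 3*sin(x)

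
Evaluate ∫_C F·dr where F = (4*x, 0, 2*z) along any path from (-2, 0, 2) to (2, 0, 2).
0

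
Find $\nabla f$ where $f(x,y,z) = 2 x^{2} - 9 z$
(4*x, 0, -9)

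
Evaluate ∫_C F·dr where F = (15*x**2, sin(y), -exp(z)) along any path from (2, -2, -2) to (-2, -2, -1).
-80 - exp(-1) + exp(-2)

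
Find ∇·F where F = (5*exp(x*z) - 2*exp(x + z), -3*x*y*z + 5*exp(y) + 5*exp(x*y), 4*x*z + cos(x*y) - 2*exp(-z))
-3*x*z + 5*x*exp(x*y) + 4*x + 5*z*exp(x*z) + 5*exp(y) - 2*exp(x + z) + 2*exp(-z)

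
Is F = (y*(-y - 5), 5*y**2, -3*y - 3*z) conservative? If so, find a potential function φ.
No, ∇×F = (-3, 0, 2*y + 5) ≠ 0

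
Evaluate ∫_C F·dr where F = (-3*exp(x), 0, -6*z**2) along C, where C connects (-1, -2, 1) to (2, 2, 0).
-3*exp(2) + 3*exp(-1) + 2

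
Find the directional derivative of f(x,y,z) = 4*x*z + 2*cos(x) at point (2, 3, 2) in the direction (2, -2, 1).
8 - 4*sin(2)/3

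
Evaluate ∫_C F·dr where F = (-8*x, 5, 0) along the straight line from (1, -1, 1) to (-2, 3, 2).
8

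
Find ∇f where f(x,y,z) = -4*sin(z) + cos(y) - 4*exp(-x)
(4*exp(-x), -sin(y), -4*cos(z))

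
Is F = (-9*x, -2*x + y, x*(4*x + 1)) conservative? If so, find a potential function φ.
No, ∇×F = (0, -8*x - 1, -2) ≠ 0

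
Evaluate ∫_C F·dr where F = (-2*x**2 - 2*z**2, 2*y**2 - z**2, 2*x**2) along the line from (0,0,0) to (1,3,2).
12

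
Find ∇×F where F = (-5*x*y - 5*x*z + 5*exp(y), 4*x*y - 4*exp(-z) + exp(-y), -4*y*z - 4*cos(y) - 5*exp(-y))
(-4*z + 4*sin(y) - 4*exp(-z) + 5*exp(-y), -5*x, 5*x + 4*y - 5*exp(y))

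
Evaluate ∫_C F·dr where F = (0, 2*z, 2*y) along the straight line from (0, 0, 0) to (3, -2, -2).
8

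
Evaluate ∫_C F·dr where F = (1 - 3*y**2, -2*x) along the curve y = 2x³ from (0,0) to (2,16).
-1858/7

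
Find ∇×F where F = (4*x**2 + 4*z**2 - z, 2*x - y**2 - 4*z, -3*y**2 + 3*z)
(4 - 6*y, 8*z - 1, 2)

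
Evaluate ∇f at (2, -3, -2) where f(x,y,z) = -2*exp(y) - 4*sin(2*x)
(-8*cos(4), -2*exp(-3), 0)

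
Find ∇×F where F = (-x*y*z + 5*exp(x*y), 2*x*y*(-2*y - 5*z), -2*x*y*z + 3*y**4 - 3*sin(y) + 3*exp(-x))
(10*x*y - 2*x*z + 12*y**3 - 3*cos(y), -x*y + 2*y*z + 3*exp(-x), x*z - 5*x*exp(x*y) - 2*y*(2*y + 5*z))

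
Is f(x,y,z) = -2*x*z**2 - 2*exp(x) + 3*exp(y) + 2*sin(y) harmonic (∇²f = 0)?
No, ∇²f = -4*x - 2*exp(x) + 3*exp(y) - 2*sin(y)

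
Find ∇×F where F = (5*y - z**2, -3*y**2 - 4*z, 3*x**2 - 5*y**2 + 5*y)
(9 - 10*y, -6*x - 2*z, -5)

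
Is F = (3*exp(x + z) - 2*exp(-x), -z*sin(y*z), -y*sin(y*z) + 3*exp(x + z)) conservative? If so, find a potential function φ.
Yes, F is conservative. φ = 3*exp(x + z) + cos(y*z) + 2*exp(-x)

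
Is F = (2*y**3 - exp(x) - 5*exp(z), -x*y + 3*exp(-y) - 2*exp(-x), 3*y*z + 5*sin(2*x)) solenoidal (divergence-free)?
No, ∇·F = -x + 3*y - exp(x) - 3*exp(-y)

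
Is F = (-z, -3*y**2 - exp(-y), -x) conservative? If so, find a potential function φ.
Yes, F is conservative. φ = -x*z - y**3 + exp(-y)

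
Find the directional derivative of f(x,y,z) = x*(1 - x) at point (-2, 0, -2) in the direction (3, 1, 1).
15*sqrt(11)/11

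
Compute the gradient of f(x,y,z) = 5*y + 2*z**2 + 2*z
(0, 5, 4*z + 2)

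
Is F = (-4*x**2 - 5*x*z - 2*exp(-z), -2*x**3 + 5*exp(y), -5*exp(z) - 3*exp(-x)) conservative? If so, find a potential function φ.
No, ∇×F = (0, -5*x + 2*exp(-z) - 3*exp(-x), -6*x**2) ≠ 0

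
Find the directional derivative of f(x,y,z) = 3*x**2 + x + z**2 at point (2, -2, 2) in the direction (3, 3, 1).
43*sqrt(19)/19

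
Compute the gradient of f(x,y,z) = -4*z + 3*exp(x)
(3*exp(x), 0, -4)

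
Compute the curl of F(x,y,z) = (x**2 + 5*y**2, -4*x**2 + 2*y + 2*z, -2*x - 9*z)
(-2, 2, -8*x - 10*y)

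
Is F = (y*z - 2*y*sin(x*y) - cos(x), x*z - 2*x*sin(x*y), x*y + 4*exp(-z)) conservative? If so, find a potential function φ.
Yes, F is conservative. φ = x*y*z - sin(x) + 2*cos(x*y) - 4*exp(-z)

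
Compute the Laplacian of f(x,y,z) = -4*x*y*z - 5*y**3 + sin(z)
-30*y - sin(z)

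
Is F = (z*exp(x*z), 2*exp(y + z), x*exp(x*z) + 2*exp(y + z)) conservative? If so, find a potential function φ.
Yes, F is conservative. φ = exp(x*z) + 2*exp(y + z)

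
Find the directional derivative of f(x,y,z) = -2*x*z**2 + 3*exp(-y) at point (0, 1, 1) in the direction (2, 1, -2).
-4/3 - exp(-1)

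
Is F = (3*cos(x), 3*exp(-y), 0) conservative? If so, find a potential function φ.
Yes, F is conservative. φ = 3*sin(x) - 3*exp(-y)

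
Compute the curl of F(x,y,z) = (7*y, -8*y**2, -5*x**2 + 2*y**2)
(4*y, 10*x, -7)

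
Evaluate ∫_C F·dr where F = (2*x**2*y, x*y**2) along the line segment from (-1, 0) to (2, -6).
-117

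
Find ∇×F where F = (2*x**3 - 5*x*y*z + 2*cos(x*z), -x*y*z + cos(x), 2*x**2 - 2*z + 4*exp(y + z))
(x*y + 4*exp(y + z), -x*(5*y + 2*sin(x*z) + 4), 5*x*z - y*z - sin(x))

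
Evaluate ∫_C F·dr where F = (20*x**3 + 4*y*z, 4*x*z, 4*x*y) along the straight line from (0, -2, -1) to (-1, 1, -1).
9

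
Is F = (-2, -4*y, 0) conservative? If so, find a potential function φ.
Yes, F is conservative. φ = -2*x - 2*y**2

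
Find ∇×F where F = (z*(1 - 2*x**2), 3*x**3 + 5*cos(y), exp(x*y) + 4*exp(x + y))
(x*exp(x*y) + 4*exp(x + y), -2*x**2 - y*exp(x*y) - 4*exp(x + y) + 1, 9*x**2)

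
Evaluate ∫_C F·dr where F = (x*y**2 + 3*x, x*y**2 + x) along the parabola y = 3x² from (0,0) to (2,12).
7738/7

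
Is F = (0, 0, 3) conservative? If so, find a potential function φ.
Yes, F is conservative. φ = 3*z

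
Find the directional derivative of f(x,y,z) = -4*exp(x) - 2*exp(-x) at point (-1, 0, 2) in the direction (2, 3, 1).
2*sqrt(14)*(-2 + exp(2))*exp(-1)/7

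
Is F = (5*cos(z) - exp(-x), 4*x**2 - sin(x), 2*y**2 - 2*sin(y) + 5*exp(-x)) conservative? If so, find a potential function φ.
No, ∇×F = (4*y - 2*cos(y), -5*sin(z) + 5*exp(-x), 8*x - cos(x)) ≠ 0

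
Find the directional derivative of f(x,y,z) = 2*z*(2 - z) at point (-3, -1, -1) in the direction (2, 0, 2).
4*sqrt(2)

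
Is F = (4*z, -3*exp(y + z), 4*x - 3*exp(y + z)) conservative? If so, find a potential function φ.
Yes, F is conservative. φ = 4*x*z - 3*exp(y + z)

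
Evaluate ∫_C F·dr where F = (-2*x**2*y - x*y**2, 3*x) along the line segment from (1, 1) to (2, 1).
-37/6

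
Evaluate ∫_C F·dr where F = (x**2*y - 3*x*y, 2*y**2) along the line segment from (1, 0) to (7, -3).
-126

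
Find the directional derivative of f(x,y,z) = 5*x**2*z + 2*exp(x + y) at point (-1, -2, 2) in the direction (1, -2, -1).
sqrt(6)*(-25*exp(3) - 2)*exp(-3)/6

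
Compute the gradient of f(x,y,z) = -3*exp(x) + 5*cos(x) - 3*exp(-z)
(-3*exp(x) - 5*sin(x), 0, 3*exp(-z))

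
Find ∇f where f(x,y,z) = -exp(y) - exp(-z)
(0, -exp(y), exp(-z))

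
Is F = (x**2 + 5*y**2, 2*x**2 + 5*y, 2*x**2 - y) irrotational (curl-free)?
No, ∇×F = (-1, -4*x, 4*x - 10*y)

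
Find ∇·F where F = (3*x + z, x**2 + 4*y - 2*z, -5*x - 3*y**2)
7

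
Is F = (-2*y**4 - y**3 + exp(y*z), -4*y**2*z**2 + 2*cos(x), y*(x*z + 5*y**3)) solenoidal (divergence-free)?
No, ∇·F = y*(x - 8*z**2)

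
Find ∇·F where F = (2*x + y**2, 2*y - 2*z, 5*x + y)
4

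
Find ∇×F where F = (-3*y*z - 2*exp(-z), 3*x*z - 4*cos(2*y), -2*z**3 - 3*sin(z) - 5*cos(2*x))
(-3*x, -3*y - 10*sin(2*x) + 2*exp(-z), 6*z)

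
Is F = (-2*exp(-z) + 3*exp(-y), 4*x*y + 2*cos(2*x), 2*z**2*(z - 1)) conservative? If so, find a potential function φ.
No, ∇×F = (0, 2*exp(-z), 4*y - 4*sin(2*x) + 3*exp(-y)) ≠ 0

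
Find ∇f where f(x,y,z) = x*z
(z, 0, x)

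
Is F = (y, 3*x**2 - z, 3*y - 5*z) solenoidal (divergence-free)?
No, ∇·F = -5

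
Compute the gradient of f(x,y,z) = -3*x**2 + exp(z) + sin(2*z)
(-6*x, 0, exp(z) + 2*cos(2*z))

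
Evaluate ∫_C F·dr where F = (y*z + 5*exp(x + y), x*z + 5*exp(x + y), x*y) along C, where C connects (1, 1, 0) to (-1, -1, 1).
1 - 10*sinh(2)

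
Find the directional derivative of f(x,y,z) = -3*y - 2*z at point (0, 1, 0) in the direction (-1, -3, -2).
13*sqrt(14)/14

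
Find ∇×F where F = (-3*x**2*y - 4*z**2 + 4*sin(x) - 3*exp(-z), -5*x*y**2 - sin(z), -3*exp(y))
(-3*exp(y) + cos(z), -8*z + 3*exp(-z), 3*x**2 - 5*y**2)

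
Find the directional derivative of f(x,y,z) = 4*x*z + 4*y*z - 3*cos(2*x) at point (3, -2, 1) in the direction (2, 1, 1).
sqrt(6)*(2*sin(6) + 8/3)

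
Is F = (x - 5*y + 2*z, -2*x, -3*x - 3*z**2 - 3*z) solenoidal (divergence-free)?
No, ∇·F = -6*z - 2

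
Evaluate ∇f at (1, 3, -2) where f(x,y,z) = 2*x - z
(2, 0, -1)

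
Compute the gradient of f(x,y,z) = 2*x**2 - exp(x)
(4*x - exp(x), 0, 0)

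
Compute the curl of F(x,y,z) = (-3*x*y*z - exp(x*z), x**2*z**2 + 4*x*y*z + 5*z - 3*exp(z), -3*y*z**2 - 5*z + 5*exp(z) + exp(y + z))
(-2*x**2*z - 4*x*y - 3*z**2 + 3*exp(z) + exp(y + z) - 5, x*(-3*y - exp(x*z)), z*(2*x*z + 3*x + 4*y))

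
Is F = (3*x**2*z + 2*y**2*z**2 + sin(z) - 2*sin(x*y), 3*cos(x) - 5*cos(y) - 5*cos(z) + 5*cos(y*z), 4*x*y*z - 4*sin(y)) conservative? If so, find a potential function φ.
No, ∇×F = (4*x*z + 5*y*sin(y*z) - 5*sin(z) - 4*cos(y), 3*x**2 + 4*y**2*z - 4*y*z + cos(z), 2*x*cos(x*y) - 4*y*z**2 - 3*sin(x)) ≠ 0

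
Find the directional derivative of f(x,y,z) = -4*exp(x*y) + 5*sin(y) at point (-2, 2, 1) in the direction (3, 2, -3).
sqrt(22)*(5*exp(4)*cos(2) - 4)*exp(-4)/11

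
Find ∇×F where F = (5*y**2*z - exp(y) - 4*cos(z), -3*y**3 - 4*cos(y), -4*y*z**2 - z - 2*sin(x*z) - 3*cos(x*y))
(3*x*sin(x*y) - 4*z**2, 5*y**2 - 3*y*sin(x*y) + 2*z*cos(x*z) + 4*sin(z), -10*y*z + exp(y))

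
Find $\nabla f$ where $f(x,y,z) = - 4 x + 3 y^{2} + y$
(-4, 6*y + 1, 0)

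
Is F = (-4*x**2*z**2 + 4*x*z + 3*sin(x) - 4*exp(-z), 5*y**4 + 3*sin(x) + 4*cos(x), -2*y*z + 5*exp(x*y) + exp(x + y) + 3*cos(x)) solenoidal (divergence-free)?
No, ∇·F = -8*x*z**2 + 20*y**3 - 2*y + 4*z + 3*cos(x)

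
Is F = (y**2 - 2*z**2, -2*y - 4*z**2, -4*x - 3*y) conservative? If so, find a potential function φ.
No, ∇×F = (8*z - 3, 4 - 4*z, -2*y) ≠ 0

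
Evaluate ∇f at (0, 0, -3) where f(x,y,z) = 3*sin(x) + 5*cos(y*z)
(3, 0, 0)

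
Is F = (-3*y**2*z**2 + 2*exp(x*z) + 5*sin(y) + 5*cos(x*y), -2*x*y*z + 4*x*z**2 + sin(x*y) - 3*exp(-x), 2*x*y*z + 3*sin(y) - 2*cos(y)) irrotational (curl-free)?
No, ∇×F = (2*x*y - 6*x*z + 2*sin(y) + 3*cos(y), 2*x*exp(x*z) - 6*y**2*z - 2*y*z, 5*x*sin(x*y) + 6*y*z**2 - 2*y*z + y*cos(x*y) + 4*z**2 - 5*cos(y) + 3*exp(-x))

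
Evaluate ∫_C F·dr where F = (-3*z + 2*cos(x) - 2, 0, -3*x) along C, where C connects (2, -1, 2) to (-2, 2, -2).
8 - 4*sin(2)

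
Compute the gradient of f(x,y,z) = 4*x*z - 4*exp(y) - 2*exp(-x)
(4*z + 2*exp(-x), -4*exp(y), 4*x)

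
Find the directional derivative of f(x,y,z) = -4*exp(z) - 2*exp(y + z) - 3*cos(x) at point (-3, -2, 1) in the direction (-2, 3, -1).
sqrt(14)*(-2 + 3*E*sin(3) + 2*exp(2))*exp(-1)/7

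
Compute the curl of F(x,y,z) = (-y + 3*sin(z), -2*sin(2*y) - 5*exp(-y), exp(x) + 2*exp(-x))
(0, -exp(x) + 3*cos(z) + 2*exp(-x), 1)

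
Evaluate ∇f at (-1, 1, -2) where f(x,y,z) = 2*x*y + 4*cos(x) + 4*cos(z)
(2 + 4*sin(1), -2, 4*sin(2))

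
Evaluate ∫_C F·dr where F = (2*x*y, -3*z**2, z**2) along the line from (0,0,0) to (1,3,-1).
-4/3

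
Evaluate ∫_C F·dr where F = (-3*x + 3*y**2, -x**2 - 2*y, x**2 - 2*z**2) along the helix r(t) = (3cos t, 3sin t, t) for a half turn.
-108 - 2*pi**3/3 + 9*pi/2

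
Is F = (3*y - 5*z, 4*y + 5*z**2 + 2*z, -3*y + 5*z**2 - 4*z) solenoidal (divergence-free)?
No, ∇·F = 10*z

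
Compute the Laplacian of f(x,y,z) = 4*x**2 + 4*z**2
16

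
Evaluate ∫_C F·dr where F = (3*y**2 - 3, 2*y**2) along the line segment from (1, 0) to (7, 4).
362/3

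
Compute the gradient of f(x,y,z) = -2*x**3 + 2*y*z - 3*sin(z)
(-6*x**2, 2*z, 2*y - 3*cos(z))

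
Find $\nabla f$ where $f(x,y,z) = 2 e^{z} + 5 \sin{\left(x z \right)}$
(5*z*cos(x*z), 0, 5*x*cos(x*z) + 2*exp(z))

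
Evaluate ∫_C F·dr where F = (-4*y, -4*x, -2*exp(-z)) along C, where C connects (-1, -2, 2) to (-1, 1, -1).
-2*exp(-2) + 2*E + 12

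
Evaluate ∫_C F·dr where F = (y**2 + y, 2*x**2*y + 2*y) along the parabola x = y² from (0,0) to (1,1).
5/2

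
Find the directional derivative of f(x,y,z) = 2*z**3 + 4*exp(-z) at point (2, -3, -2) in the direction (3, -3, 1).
4*sqrt(19)*(6 - exp(2))/19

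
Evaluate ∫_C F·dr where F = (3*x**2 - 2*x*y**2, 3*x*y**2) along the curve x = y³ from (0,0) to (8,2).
352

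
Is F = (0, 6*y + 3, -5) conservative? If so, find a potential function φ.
Yes, F is conservative. φ = 3*y**2 + 3*y - 5*z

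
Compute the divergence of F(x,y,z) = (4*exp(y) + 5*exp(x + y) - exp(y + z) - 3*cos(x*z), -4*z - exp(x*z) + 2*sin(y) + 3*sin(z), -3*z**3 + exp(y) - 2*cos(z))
-9*z**2 + 3*z*sin(x*z) + 5*exp(x + y) + 2*sin(z) + 2*cos(y)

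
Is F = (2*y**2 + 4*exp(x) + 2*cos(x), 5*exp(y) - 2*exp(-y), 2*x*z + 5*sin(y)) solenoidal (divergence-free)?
No, ∇·F = 2*x + 4*exp(x) + 5*exp(y) - 2*sin(x) + 2*exp(-y)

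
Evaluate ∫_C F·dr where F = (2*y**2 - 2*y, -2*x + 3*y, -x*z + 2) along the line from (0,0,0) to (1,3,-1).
67/6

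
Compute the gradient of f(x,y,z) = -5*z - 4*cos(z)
(0, 0, 4*sin(z) - 5)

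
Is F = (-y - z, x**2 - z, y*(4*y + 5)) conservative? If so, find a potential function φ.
No, ∇×F = (8*y + 6, -1, 2*x + 1) ≠ 0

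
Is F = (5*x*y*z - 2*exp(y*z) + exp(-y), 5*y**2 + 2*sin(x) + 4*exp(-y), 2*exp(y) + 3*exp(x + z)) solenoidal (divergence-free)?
No, ∇·F = 5*y*z + 10*y + 3*exp(x + z) - 4*exp(-y)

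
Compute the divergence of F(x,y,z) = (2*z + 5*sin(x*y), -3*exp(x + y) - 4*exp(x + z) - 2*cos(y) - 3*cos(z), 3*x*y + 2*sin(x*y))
5*y*cos(x*y) - 3*exp(x + y) + 2*sin(y)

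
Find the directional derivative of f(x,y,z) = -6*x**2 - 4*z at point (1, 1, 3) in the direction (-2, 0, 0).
12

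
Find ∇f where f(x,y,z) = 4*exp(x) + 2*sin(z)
(4*exp(x), 0, 2*cos(z))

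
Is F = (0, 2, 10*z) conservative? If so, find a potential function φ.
Yes, F is conservative. φ = 2*y + 5*z**2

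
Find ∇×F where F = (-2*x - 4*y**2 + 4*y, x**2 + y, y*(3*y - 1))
(6*y - 1, 0, 2*x + 8*y - 4)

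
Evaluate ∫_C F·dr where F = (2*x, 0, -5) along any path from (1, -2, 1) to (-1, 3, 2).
-5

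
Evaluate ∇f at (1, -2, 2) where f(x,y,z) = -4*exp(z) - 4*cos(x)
(4*sin(1), 0, -4*exp(2))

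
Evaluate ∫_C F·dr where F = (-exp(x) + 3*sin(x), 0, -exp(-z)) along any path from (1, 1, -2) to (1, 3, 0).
1 - exp(2)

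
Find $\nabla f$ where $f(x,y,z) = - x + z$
(-1, 0, 1)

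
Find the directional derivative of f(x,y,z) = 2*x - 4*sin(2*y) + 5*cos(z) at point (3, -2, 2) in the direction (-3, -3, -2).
sqrt(22)*(12*cos(4) - 3 + 5*sin(2))/11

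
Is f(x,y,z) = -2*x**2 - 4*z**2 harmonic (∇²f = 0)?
No, ∇²f = -12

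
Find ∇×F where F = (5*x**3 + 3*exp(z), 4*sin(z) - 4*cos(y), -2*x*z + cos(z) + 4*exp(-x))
(-4*cos(z), 2*z + 3*exp(z) + 4*exp(-x), 0)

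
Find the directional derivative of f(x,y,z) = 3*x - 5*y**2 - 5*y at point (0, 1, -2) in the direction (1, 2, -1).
-9*sqrt(6)/2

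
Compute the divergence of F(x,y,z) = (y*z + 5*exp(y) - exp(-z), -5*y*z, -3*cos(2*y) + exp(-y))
-5*z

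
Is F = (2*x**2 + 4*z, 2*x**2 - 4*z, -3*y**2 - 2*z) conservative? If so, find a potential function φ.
No, ∇×F = (4 - 6*y, 4, 4*x) ≠ 0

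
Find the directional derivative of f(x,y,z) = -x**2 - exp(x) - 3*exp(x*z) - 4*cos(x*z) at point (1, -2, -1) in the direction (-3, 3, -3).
sqrt(3)*(2 + E)/3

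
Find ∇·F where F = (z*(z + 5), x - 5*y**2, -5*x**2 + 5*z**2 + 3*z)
-10*y + 10*z + 3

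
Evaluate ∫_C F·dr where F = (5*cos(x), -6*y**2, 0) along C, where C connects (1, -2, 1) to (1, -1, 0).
-14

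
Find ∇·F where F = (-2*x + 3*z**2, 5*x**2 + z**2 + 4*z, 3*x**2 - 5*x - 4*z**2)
-8*z - 2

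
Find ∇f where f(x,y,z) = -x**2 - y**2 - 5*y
(-2*x, -2*y - 5, 0)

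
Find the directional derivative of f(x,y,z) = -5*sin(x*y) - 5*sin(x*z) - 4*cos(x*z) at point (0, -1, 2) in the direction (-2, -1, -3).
5*sqrt(14)/7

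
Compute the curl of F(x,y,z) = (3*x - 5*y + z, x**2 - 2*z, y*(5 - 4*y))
(7 - 8*y, 1, 2*x + 5)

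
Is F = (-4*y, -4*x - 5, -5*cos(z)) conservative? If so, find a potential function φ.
Yes, F is conservative. φ = -4*x*y - 5*y - 5*sin(z)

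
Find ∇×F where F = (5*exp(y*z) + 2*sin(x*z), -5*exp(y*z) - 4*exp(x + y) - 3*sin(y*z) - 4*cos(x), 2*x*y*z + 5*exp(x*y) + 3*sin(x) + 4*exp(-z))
(2*x*z + 5*x*exp(x*y) + 5*y*exp(y*z) + 3*y*cos(y*z), 2*x*cos(x*z) - 2*y*z - 5*y*exp(x*y) + 5*y*exp(y*z) - 3*cos(x), -5*z*exp(y*z) - 4*exp(x + y) + 4*sin(x))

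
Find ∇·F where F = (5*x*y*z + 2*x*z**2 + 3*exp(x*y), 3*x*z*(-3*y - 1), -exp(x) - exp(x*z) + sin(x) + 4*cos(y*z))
-9*x*z - x*exp(x*z) + 5*y*z + 3*y*exp(x*y) - 4*y*sin(y*z) + 2*z**2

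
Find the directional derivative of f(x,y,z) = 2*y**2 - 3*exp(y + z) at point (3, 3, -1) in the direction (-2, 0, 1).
-3*sqrt(5)*exp(2)/5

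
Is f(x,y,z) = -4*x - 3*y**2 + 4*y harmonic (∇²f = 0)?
No, ∇²f = -6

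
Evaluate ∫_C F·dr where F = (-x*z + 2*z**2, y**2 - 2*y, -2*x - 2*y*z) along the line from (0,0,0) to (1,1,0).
-2/3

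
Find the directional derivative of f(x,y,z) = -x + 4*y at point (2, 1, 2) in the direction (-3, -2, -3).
-5*sqrt(22)/22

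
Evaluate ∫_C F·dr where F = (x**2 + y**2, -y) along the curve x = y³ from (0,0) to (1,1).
13/30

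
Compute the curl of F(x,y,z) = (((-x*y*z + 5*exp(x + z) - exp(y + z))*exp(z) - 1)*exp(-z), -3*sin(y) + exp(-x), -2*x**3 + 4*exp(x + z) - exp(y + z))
(-exp(y + z), 6*x**2 - x*y + exp(x + z) - exp(y + z) + exp(-z), x*z + exp(y + z) - exp(-x))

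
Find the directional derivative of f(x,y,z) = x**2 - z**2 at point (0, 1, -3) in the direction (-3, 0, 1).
3*sqrt(10)/5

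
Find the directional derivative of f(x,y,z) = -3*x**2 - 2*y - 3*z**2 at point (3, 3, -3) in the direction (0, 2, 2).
8*sqrt(2)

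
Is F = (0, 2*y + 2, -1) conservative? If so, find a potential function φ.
Yes, F is conservative. φ = y**2 + 2*y - z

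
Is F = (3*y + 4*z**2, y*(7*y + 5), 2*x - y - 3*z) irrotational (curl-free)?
No, ∇×F = (-1, 8*z - 2, -3)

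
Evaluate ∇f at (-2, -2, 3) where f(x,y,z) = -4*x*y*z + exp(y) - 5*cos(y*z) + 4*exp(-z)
(24, exp(-2) - 15*sin(6) + 24, -16 + 10*sin(6) - 4*exp(-3))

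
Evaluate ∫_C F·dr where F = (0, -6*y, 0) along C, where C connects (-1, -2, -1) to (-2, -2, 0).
0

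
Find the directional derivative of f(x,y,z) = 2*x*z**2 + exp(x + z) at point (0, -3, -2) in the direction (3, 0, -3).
4*sqrt(2)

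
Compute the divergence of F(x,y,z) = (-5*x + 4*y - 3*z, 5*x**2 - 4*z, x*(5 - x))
-5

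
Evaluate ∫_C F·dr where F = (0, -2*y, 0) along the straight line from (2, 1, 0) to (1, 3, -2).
-8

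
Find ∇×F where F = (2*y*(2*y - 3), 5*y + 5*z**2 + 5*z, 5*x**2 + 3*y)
(-10*z - 2, -10*x, 6 - 8*y)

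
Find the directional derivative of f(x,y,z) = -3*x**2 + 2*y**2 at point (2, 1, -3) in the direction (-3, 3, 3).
16*sqrt(3)/3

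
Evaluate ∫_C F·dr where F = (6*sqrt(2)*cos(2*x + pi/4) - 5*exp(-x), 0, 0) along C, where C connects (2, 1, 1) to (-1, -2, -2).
3*sqrt(2)*cos(pi/4 + 2) - 5*exp(-2) - 3*sqrt(2)*sin(pi/4 + 4) + 5*E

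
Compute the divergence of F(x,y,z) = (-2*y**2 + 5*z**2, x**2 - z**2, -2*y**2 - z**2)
-2*z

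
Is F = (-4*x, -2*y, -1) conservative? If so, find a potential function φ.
Yes, F is conservative. φ = -2*x**2 - y**2 - z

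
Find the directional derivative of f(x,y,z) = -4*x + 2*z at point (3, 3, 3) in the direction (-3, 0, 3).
3*sqrt(2)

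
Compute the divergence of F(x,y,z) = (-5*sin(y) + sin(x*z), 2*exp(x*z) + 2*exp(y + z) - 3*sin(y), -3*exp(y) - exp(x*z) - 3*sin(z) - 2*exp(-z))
-x*exp(x*z) + z*cos(x*z) + 2*exp(y + z) - 3*cos(y) - 3*cos(z) + 2*exp(-z)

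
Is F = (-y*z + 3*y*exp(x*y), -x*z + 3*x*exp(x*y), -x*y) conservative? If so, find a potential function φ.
Yes, F is conservative. φ = -x*y*z + 3*exp(x*y)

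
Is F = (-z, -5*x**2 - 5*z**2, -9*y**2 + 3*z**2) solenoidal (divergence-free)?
No, ∇·F = 6*z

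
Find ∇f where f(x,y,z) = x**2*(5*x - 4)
(x*(15*x - 8), 0, 0)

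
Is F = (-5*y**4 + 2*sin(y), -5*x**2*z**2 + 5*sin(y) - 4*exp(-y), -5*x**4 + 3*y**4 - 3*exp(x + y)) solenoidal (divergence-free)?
No, ∇·F = 5*cos(y) + 4*exp(-y)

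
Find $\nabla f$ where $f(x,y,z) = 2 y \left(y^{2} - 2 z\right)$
(0, 6*y**2 - 4*z, -4*y)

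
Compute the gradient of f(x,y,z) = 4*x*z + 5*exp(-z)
(4*z, 0, 4*x - 5*exp(-z))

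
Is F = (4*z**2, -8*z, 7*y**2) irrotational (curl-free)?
No, ∇×F = (14*y + 8, 8*z, 0)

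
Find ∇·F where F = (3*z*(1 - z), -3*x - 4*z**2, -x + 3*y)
0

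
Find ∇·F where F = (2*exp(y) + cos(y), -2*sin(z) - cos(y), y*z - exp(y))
y + sin(y)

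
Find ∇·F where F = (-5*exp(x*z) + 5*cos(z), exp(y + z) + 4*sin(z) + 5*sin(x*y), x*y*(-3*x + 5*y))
5*x*cos(x*y) - 5*z*exp(x*z) + exp(y + z)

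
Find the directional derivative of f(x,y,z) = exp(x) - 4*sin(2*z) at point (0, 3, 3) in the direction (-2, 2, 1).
-8*cos(6)/3 - 2/3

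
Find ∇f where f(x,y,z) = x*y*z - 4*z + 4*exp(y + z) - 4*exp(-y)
(y*z, x*z + 4*exp(y + z) + 4*exp(-y), x*y + 4*exp(y + z) - 4)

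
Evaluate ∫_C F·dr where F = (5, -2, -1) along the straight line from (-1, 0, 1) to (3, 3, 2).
13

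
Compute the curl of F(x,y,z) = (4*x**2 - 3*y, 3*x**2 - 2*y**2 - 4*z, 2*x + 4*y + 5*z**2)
(8, -2, 6*x + 3)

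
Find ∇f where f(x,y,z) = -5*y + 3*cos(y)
(0, -3*sin(y) - 5, 0)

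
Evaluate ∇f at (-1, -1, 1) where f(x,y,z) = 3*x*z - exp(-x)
(E + 3, 0, -3)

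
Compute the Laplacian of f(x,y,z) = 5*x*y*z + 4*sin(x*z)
-4*(x**2 + z**2)*sin(x*z)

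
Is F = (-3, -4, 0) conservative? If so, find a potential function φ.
Yes, F is conservative. φ = -3*x - 4*y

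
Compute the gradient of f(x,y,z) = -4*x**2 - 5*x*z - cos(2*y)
(-8*x - 5*z, 2*sin(2*y), -5*x)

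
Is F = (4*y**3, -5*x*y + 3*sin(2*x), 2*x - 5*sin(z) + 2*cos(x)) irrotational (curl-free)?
No, ∇×F = (0, 2*sin(x) - 2, -12*y**2 - 5*y + 6*cos(2*x))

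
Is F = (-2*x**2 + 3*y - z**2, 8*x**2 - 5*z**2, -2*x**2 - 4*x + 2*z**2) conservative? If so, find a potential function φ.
No, ∇×F = (10*z, 4*x - 2*z + 4, 16*x - 3) ≠ 0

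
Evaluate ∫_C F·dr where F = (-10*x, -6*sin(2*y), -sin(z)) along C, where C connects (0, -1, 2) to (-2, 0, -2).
-17 - 3*cos(2)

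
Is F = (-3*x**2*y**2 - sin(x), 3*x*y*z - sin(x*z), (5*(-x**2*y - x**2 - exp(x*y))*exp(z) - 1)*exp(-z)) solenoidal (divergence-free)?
No, ∇·F = -6*x*y**2 + 3*x*z - cos(x) + exp(-z)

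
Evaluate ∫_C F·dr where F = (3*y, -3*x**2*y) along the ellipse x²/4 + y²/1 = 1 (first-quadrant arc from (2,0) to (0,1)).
-3*pi/2 - 3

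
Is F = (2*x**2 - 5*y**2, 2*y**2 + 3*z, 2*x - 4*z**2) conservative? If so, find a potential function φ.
No, ∇×F = (-3, -2, 10*y) ≠ 0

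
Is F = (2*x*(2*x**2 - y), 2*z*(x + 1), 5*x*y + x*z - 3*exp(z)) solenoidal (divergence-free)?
No, ∇·F = 12*x**2 + x - 2*y - 3*exp(z)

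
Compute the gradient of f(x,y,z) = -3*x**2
(-6*x, 0, 0)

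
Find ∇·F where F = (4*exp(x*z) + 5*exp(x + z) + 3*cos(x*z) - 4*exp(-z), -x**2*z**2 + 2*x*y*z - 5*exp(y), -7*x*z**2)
-12*x*z + 4*z*exp(x*z) - 3*z*sin(x*z) - 5*exp(y) + 5*exp(x + z)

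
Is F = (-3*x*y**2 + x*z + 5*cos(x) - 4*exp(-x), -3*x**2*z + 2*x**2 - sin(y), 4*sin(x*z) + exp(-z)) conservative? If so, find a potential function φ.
No, ∇×F = (3*x**2, x - 4*z*cos(x*z), 2*x*(3*y - 3*z + 2)) ≠ 0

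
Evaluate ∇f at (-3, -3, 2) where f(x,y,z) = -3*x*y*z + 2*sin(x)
(2*cos(3) + 18, 18, -27)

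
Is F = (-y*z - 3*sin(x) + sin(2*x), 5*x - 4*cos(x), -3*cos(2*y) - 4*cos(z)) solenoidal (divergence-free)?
No, ∇·F = 4*sin(z) - 3*cos(x) + 2*cos(2*x)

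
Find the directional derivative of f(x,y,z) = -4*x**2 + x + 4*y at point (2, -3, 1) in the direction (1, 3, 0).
-3*sqrt(10)/10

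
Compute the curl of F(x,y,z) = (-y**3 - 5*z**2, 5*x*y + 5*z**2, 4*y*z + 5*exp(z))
(-6*z, -10*z, y*(3*y + 5))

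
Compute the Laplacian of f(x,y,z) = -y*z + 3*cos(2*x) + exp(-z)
-12*cos(2*x) + exp(-z)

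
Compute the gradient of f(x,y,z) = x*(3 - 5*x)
(3 - 10*x, 0, 0)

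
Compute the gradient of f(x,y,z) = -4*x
(-4, 0, 0)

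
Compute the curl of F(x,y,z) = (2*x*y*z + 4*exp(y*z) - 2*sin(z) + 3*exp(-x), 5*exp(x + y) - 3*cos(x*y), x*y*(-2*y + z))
(x*(-4*y + z), 2*x*y + y*(2*y - z) + 4*y*exp(y*z) - 2*cos(z), -2*x*z + 3*y*sin(x*y) - 4*z*exp(y*z) + 5*exp(x + y))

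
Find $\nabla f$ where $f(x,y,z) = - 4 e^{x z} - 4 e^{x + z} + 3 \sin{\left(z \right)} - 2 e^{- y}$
(-4*z*exp(x*z) - 4*exp(x + z), 2*exp(-y), -4*x*exp(x*z) - 4*exp(x + z) + 3*cos(z))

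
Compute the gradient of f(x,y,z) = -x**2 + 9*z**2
(-2*x, 0, 18*z)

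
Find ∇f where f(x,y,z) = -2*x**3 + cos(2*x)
(-6*x**2 - 2*sin(2*x), 0, 0)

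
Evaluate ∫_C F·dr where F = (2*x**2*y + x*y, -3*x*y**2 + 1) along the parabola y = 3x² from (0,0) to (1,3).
-2547/140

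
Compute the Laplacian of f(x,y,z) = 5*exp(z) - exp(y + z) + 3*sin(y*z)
-3*y**2*sin(y*z) - 3*z**2*sin(y*z) + 5*exp(z) - 2*exp(y + z)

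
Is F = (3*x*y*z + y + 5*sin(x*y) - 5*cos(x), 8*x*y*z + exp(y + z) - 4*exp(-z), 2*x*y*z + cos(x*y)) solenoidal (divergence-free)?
No, ∇·F = 2*x*y + 8*x*z + 3*y*z + 5*y*cos(x*y) + exp(y + z) + 5*sin(x)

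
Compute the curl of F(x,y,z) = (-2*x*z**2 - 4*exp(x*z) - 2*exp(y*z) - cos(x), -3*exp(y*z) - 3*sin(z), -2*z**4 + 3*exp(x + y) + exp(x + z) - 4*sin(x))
(3*y*exp(y*z) + 3*exp(x + y) + 3*cos(z), -4*x*z - 4*x*exp(x*z) - 2*y*exp(y*z) - 3*exp(x + y) - exp(x + z) + 4*cos(x), 2*z*exp(y*z))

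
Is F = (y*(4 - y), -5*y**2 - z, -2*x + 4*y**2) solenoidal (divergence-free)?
No, ∇·F = -10*y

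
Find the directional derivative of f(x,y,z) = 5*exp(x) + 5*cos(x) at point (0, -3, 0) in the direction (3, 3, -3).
5*sqrt(3)/3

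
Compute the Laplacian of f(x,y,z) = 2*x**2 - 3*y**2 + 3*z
-2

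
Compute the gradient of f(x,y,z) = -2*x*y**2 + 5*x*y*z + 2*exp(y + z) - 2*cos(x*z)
(-2*y**2 + 5*y*z + 2*z*sin(x*z), -4*x*y + 5*x*z + 2*exp(y + z), 5*x*y + 2*x*sin(x*z) + 2*exp(y + z))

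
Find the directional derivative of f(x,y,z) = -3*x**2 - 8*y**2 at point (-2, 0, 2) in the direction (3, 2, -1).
18*sqrt(14)/7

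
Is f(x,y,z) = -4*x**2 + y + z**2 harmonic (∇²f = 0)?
No, ∇²f = -6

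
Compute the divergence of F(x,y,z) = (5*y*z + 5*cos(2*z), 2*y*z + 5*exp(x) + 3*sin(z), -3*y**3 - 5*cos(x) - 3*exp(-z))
2*z + 3*exp(-z)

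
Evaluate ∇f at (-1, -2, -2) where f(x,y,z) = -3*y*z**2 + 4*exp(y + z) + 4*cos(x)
(4*sin(1), -12 + 4*exp(-4), -24 + 4*exp(-4))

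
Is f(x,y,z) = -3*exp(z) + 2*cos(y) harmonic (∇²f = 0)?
No, ∇²f = -3*exp(z) - 2*cos(y)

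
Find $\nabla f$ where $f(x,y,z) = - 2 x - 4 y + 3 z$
(-2, -4, 3)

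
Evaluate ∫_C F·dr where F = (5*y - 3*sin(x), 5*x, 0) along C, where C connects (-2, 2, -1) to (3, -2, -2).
-10 + 3*cos(3) - 3*cos(2)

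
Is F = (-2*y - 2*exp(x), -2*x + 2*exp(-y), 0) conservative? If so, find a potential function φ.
Yes, F is conservative. φ = -2*x*y - 2*exp(x) - 2*exp(-y)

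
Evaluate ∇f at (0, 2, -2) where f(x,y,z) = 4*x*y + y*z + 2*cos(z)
(8, -2, 2*sin(2) + 2)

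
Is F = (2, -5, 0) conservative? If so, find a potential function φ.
Yes, F is conservative. φ = 2*x - 5*y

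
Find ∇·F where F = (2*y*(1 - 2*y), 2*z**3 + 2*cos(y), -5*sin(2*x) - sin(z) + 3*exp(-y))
-2*sin(y) - cos(z)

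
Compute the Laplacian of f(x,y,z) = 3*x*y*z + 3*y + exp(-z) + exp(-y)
exp(-z) + exp(-y)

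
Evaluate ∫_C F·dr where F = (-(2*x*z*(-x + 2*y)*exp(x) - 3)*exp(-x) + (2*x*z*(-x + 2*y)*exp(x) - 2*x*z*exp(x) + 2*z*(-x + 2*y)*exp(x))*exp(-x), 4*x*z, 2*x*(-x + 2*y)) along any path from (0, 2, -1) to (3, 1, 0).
3 - 3*exp(-3)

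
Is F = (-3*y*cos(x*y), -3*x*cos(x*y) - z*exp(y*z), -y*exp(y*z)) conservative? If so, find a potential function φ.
Yes, F is conservative. φ = -exp(y*z) - 3*sin(x*y)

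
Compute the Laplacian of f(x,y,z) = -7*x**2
-14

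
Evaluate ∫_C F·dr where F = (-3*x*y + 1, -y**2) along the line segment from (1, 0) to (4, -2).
98/3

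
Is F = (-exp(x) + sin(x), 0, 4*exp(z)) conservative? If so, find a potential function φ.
Yes, F is conservative. φ = -exp(x) + 4*exp(z) - cos(x)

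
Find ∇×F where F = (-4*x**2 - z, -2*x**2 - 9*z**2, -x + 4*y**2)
(8*y + 18*z, 0, -4*x)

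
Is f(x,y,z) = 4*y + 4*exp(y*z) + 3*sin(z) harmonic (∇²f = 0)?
No, ∇²f = 4*y**2*exp(y*z) + 4*z**2*exp(y*z) - 3*sin(z)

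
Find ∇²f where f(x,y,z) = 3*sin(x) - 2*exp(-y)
-3*sin(x) - 2*exp(-y)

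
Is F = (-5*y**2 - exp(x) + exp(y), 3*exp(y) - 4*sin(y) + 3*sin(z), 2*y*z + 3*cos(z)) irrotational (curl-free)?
No, ∇×F = (2*z - 3*cos(z), 0, 10*y - exp(y))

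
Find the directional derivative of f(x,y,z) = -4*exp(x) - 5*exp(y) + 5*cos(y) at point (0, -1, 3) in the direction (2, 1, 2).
(E*(-8 + 5*sin(1)) - 5)*exp(-1)/3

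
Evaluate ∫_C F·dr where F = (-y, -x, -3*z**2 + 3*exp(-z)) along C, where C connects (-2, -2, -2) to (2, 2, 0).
-11 + 3*exp(2)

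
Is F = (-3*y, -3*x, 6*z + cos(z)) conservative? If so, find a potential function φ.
Yes, F is conservative. φ = -3*x*y + 3*z**2 + sin(z)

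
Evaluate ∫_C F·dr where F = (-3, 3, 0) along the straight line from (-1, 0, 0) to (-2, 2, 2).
9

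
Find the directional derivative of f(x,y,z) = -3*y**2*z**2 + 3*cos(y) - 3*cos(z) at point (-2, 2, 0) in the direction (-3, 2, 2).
-6*sqrt(17)*sin(2)/17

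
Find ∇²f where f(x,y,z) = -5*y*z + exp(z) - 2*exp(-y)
exp(z) - 2*exp(-y)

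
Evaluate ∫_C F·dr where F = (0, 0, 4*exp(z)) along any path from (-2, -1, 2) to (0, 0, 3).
-4*(1 - E)*exp(2)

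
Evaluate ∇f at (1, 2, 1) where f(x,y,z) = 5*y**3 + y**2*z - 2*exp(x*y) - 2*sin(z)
(-4*exp(2), 64 - 2*exp(2), 4 - 2*cos(1))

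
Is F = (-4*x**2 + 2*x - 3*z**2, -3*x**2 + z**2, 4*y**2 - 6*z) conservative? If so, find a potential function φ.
No, ∇×F = (8*y - 2*z, -6*z, -6*x) ≠ 0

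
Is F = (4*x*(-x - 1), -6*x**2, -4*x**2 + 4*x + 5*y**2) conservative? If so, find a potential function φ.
No, ∇×F = (10*y, 8*x - 4, -12*x) ≠ 0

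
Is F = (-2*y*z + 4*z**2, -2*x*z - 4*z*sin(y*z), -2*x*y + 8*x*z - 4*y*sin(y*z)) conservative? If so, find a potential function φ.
Yes, F is conservative. φ = -2*x*y*z + 4*x*z**2 + 4*cos(y*z)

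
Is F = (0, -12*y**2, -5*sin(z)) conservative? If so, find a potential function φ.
Yes, F is conservative. φ = -4*y**3 + 5*cos(z)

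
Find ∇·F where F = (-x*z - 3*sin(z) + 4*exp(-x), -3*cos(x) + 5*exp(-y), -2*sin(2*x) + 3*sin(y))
-z - 5*exp(-y) - 4*exp(-x)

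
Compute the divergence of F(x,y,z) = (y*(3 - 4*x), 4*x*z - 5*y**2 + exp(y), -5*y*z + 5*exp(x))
-19*y + exp(y)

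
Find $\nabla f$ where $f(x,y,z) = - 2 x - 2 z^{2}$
(-2, 0, -4*z)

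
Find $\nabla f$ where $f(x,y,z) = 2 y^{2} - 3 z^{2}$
(0, 4*y, -6*z)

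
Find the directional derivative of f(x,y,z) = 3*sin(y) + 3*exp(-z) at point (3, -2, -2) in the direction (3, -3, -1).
3*sqrt(19)*(-3*cos(2) + exp(2))/19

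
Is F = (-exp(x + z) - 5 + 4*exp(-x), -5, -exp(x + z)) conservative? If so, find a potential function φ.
Yes, F is conservative. φ = -5*x - 5*y - exp(x + z) - 4*exp(-x)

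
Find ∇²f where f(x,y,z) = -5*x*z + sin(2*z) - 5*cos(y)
-4*sin(2*z) + 5*cos(y)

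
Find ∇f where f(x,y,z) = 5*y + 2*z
(0, 5, 2)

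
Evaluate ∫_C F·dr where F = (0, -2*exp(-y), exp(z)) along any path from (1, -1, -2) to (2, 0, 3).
-2*E - exp(-2) + 2 + exp(3)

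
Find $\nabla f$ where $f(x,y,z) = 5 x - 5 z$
(5, 0, -5)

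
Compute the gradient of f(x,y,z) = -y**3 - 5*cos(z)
(0, -3*y**2, 5*sin(z))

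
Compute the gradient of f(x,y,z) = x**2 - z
(2*x, 0, -1)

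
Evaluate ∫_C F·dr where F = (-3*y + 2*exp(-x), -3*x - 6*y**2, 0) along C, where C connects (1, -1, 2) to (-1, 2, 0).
-15 - 4*sinh(1)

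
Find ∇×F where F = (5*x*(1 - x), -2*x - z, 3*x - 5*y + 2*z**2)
(-4, -3, -2)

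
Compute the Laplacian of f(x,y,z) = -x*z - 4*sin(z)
4*sin(z)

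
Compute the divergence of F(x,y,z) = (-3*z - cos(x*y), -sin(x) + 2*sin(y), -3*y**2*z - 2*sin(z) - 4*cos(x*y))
-3*y**2 + y*sin(x*y) + 2*cos(y) - 2*cos(z)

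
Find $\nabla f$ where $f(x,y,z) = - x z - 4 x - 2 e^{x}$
(-z - 2*exp(x) - 4, 0, -x)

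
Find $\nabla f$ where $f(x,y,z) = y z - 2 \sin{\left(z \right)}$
(0, z, y - 2*cos(z))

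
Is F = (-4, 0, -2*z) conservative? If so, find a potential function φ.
Yes, F is conservative. φ = -4*x - z**2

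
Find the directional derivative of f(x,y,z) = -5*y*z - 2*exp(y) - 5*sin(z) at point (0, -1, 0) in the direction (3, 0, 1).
0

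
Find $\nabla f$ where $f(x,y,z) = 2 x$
(2, 0, 0)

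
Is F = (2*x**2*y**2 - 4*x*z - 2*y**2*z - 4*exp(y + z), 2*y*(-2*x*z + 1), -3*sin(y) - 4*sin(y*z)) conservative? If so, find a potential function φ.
No, ∇×F = (4*x*y - 4*z*cos(y*z) - 3*cos(y), -4*x - 2*y**2 - 4*exp(y + z), -4*x**2*y + 4*exp(y + z)) ≠ 0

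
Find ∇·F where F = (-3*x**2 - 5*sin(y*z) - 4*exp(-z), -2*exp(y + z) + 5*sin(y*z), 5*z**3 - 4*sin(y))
-6*x + 15*z**2 + 5*z*cos(y*z) - 2*exp(y + z)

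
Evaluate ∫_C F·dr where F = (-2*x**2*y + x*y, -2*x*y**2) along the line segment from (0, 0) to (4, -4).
704/3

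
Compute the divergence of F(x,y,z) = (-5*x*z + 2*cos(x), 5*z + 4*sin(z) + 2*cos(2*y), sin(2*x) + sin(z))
-5*z - 2*sin(x) - 4*sin(2*y) + cos(z)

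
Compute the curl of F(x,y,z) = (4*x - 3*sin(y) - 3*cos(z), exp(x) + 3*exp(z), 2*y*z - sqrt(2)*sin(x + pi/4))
(2*z - 3*exp(z), 3*sin(z) + sqrt(2)*cos(x + pi/4), exp(x) + 3*cos(y))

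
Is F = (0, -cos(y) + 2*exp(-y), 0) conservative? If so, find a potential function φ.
Yes, F is conservative. φ = -sin(y) - 2*exp(-y)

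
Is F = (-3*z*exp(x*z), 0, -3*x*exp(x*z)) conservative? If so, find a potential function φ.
Yes, F is conservative. φ = -3*exp(x*z)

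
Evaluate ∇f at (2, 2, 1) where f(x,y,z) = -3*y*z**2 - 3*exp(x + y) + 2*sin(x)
(-3*exp(4) + 2*cos(2), -3*exp(4) - 3, -12)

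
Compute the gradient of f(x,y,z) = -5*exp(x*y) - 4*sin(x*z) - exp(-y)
(-5*y*exp(x*y) - 4*z*cos(x*z), -5*x*exp(x*y) + exp(-y), -4*x*cos(x*z))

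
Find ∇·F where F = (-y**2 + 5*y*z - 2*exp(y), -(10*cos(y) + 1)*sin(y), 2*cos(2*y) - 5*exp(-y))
-cos(y) - 10*cos(2*y)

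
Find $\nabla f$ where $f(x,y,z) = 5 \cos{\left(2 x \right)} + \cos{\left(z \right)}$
(-10*sin(2*x), 0, -sin(z))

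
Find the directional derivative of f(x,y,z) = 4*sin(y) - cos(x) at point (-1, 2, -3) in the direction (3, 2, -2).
sqrt(17)*(8*cos(2) - 3*sin(1))/17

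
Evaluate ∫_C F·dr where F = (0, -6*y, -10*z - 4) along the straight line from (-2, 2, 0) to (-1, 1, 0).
9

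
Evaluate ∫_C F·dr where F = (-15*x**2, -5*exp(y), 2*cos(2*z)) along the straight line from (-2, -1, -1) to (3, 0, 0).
-180 + sin(2) + 5*exp(-1)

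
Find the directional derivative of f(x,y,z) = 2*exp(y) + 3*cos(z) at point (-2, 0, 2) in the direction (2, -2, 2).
sqrt(3)*(-sin(2) - 2/3)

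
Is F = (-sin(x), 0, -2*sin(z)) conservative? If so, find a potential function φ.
Yes, F is conservative. φ = cos(x) + 2*cos(z)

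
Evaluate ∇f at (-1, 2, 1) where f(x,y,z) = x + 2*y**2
(1, 8, 0)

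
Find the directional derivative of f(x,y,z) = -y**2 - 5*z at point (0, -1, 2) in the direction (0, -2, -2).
3*sqrt(2)/2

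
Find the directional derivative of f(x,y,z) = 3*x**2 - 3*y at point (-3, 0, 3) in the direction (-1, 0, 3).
9*sqrt(10)/5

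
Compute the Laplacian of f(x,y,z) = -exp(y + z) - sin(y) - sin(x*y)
x**2*sin(x*y) + y**2*sin(x*y) - 2*exp(y + z) + sin(y)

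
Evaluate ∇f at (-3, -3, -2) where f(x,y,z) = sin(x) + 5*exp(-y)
(cos(3), -5*exp(3), 0)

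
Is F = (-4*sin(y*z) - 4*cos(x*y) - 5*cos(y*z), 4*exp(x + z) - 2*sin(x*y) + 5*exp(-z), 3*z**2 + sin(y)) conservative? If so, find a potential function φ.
No, ∇×F = (-4*exp(x + z) + cos(y) + 5*exp(-z), y*(5*sin(y*z) - 4*cos(y*z)), -4*x*sin(x*y) - 2*y*cos(x*y) - 5*z*sin(y*z) + 4*z*cos(y*z) + 4*exp(x + z)) ≠ 0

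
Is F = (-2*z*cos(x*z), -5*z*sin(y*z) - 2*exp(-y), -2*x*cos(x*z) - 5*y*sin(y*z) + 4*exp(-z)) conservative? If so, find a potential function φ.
Yes, F is conservative. φ = -2*sin(x*z) + 5*cos(y*z) - 4*exp(-z) + 2*exp(-y)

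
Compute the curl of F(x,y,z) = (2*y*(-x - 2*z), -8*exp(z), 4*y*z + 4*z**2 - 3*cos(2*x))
(4*z + 8*exp(z), -4*y - 6*sin(2*x), 2*x + 4*z)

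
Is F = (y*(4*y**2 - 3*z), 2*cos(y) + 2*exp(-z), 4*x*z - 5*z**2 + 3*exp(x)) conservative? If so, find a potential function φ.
No, ∇×F = (2*exp(-z), -3*y - 4*z - 3*exp(x), -12*y**2 + 3*z) ≠ 0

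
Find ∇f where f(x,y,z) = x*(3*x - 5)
(6*x - 5, 0, 0)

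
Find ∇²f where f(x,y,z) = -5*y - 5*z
0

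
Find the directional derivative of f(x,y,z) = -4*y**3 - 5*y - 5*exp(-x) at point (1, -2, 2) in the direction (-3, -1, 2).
sqrt(14)*(-15 + 53*E)*exp(-1)/14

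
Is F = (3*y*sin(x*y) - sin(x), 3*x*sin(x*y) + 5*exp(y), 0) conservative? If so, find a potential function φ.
Yes, F is conservative. φ = 5*exp(y) + cos(x) - 3*cos(x*y)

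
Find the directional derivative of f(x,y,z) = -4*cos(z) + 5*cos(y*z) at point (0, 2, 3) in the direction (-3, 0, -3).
sqrt(2)*(5*sin(6) - 2*sin(3))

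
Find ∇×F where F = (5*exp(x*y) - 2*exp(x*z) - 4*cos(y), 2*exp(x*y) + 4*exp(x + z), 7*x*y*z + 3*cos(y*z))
(7*x*z - 3*z*sin(y*z) - 4*exp(x + z), -2*x*exp(x*z) - 7*y*z, -5*x*exp(x*y) + 2*y*exp(x*y) + 4*exp(x + z) - 4*sin(y))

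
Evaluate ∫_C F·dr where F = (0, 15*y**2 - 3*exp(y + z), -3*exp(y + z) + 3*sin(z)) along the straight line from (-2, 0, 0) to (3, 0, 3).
-3*exp(3) - 3*cos(3) + 6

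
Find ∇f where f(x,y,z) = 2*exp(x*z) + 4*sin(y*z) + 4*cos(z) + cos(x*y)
(-y*sin(x*y) + 2*z*exp(x*z), -x*sin(x*y) + 4*z*cos(y*z), 2*x*exp(x*z) + 4*y*cos(y*z) - 4*sin(z))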